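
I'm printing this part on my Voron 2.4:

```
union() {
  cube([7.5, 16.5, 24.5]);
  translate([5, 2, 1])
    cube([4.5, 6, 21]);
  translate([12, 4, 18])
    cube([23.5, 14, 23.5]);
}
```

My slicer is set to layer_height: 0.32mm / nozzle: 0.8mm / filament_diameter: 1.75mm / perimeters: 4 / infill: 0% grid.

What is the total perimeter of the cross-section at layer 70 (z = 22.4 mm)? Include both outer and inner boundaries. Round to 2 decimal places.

At z = 22.4 mm: the 7.5×16.5 cube contributes its full rectangle (perimeter 48.00 mm); the cube at (5, 2) does not reach this height (z outside [1, 22]); the cube at (12, 4) is present — its section is the full 23.5×14 rectangle (perimeter 75.00 mm); Combining (union): the 2 present regions are separate (no shared area or edge), so areas and boundary lengths simply add and each stays a separate island — boundary = 123.00 mm. Overall, the cross-section has 2 separate islands. Total boundary length (outer) = 123.00 mm.

123.00 mm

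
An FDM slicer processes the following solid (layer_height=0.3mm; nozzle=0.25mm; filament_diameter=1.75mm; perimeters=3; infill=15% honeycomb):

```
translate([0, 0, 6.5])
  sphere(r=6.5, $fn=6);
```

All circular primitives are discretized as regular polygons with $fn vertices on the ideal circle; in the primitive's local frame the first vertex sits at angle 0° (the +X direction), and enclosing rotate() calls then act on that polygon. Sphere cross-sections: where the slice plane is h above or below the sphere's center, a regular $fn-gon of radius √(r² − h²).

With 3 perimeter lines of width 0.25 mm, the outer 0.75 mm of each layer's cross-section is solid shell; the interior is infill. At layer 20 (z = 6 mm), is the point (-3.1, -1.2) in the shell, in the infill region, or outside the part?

infill

At z = 6 mm: the r=6.5 sphere contributes a regular 6-gon of circumradius √(6.5²−0.5²) = 6.481. Overall, the cross-section is a single solid region. The nearest boundary edge runs (-6.48, 0.00)→(-3.24, -5.61); distance from the point to it = 2.33 mm. The point is inside the cross-section and 2.33 mm from the nearest boundary — more than the 0.75 mm shell width (3 × 0.25), so it's in the infill interior.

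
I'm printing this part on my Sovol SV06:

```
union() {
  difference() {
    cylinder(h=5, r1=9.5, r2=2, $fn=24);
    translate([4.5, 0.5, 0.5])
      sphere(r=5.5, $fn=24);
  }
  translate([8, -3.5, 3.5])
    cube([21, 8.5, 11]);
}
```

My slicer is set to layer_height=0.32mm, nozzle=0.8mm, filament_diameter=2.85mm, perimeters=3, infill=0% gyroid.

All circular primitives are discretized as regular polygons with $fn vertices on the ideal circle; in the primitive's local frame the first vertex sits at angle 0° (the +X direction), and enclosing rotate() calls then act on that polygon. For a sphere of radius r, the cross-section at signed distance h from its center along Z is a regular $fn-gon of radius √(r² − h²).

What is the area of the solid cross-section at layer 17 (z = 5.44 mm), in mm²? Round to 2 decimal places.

178.50 mm²

At z = 5.44 mm: the cone is absent (z outside [0, 5]); the r=5.5 sphere at (4.5, 0.5) contributes a regular 24-gon of circumradius √(5.5²−4.94²) = 2.418 (area = (24/2)·2.418²·sin(360°/24) = 18.16 mm²); After the difference (first − rest): the first operand is absent here, so nothing remains; the 21×8.5 cube at (8, -3.5) contributes its full rectangle (area 178.50 mm²); Merging all regions: only the 21×8.5 cube at (8, -3.5) is present, so the union is just that shape — area = 178.50 mm². Overall, the cross-section is a single solid region. Net area = 178.50 mm².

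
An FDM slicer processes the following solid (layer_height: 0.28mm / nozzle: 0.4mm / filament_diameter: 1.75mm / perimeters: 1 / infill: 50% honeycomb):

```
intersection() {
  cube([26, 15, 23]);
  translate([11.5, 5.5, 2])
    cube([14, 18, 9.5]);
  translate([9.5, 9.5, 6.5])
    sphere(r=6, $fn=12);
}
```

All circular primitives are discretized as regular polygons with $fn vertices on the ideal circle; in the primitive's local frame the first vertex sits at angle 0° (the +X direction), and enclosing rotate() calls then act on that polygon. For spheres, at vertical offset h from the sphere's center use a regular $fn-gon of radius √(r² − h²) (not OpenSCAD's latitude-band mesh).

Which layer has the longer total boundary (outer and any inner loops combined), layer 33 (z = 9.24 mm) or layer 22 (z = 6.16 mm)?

Layer 33 (z = 9.24): the 26×15 cube contributes its full rectangle (perimeter 82.00 mm); the cube at (11.5, 5.5) (footprint 14×18) is included at this height (perimeter 64.00 mm); the r=6 sphere at (9.5, 9.5) slices to a regular 12-gon of circumradius 5.338 (√(r²−h²) with h=2.74 from center) (perimeter = 2·12·5.338·sin(180°/12) = 33.16 mm); Keeping only the common overlap: the 14×18 cube at (11.5, 5.5) partially overlaps the 26×15 cube; clipping to the common part keeps 133.00 mm²; the r=6 sphere at (9.5, 9.5) partially overlaps the running intersection; clipping to the common part keeps 21.79 mm² — boundary = 20.96 mm. So its perimeter = 20.96 mm. Layer 22 (z = 6.16): the 26×15 cube contributes its full rectangle (perimeter 82.00 mm); the cube at (11.5, 5.5) is present — its section is the full 14×18 rectangle (perimeter 64.00 mm); the r=6 sphere at (9.5, 9.5) slices to a regular 12-gon of circumradius 5.990 (√(r²−h²) with h=0.34 from center) (perimeter = 2·12·5.990·sin(180°/12) = 37.21 mm); After intersecting: the 14×18 cube at (11.5, 5.5) partially overlaps the 26×15 cube; clipping to the common part keeps 133.00 mm²; the r=6 sphere at (9.5, 9.5) partially overlaps the running intersection; clipping to the common part keeps 28.92 mm² — boundary = 23.39 mm. So its perimeter = 23.39 mm. Layer 22 is larger (23.39 vs 20.96 mm).

layer 22 (z = 6.16 mm)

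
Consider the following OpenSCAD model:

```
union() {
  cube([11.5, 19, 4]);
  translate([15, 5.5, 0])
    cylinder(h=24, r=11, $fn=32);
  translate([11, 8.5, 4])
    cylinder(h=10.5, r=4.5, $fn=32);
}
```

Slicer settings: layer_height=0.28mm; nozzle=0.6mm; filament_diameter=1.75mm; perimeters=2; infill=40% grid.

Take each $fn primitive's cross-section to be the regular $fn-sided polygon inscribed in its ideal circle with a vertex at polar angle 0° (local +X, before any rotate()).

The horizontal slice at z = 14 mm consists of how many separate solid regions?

At z = 14 mm: the cube is not intersected at this z (z outside [0, 4]); the r=11 cylinder at (15, 5.5) gives a regular 32-gon of circumradius 11 (constant along its height); the cylinder at (11, 8.5): section is a regular 32-gon, circumradius r=4.5; Merging all regions: the r=4.5 cylinder at (11, 8.5) lies entirely inside the r=11 cylinder at (15, 5.5), so the union is just the r=11 cylinder at (15, 5.5) — 1 connected region. The result has 1 disconnected region.

1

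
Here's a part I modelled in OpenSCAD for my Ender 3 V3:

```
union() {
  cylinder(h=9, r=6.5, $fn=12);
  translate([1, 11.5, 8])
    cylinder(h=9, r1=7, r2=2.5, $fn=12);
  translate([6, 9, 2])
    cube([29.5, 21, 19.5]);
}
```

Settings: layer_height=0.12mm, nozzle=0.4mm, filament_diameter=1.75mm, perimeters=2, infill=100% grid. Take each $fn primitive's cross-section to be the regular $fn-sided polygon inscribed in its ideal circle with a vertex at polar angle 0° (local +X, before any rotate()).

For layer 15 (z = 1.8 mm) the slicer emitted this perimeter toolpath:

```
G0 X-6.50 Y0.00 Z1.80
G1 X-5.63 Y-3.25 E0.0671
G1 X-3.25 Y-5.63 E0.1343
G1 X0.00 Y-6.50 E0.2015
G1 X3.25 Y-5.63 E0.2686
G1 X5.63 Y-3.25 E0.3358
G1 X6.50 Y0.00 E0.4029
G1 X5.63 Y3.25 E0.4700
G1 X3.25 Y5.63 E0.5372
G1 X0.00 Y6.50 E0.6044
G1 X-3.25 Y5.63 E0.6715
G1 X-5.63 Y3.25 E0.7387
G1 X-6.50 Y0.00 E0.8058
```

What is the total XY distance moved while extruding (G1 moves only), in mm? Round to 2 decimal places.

Sum the Euclidean lengths of each G1 segment: total = 40.38 mm.

40.38 mm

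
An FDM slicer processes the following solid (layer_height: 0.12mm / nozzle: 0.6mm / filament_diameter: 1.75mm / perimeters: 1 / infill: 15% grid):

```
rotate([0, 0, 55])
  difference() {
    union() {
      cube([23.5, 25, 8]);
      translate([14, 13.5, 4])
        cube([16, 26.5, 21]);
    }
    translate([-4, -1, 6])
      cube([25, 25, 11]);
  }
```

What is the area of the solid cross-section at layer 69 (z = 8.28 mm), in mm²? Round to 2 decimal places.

350.50 mm²

At z = 8.28 mm: the cube is absent (z outside [0, 8]); the cube at (14, 13.5) (footprint 16×26.5) is included at this height (area 424.00 mm²); Merging all regions: only the 16×26.5 cube at (14, 13.5) is present, so the union is just that shape — area = 424.00 mm²; the cube at (-4, -1) (footprint 25×25) is included at this height (area 625.00 mm²); Taking the first minus the rest: starting from the result so far (424.00 mm²), the 25×25 cube at (-4, -1) partially overlaps it — only the 73.50 mm² overlap (of its 625.00 mm²) is removed, clipping the outline — area = 350.50 mm²; (rotated 55° about Z; rotation is an isometry so areas/perimeters/island counts are preserved). Overall, the cross-section is a single solid region. Net area = 350.50 mm².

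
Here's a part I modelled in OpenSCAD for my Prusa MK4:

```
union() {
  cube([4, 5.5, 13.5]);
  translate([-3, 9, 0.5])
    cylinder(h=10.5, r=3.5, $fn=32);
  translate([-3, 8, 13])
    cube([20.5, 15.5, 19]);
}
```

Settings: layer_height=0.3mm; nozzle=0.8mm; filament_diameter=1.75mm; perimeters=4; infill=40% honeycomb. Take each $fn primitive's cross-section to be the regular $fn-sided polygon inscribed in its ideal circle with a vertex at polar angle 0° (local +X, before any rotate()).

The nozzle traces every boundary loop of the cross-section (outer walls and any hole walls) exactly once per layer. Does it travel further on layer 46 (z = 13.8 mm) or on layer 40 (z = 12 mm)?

Layer 46 (z = 13.8): the cube does not reach this height (z outside [0, 13.5]); the cylinder at (-3, 9) is absent (z outside [0.5, 11]); the 20.5×15.5 cube at (-3, 8) contributes its full rectangle (perimeter 72.00 mm); Combining (union): only the 20.5×15.5 cube at (-3, 8) is present, so the union is just that shape — boundary = 72.00 mm. So its perimeter = 72.00 mm. Layer 40 (z = 12): the cube (footprint 4×5.5) is included at this height (perimeter 19.00 mm); the cylinder at (-3, 9) is not intersected at this z (z outside [0.5, 11]); the cube at (-3, 8) does not reach this height (z outside [13, 32]); Taking the union: only the 4×5.5 cube is present, so the union is just that shape — boundary = 19.00 mm. So its perimeter = 19.00 mm. Layer 46 is larger (72.00 vs 19.00 mm).

layer 46 (z = 13.8 mm)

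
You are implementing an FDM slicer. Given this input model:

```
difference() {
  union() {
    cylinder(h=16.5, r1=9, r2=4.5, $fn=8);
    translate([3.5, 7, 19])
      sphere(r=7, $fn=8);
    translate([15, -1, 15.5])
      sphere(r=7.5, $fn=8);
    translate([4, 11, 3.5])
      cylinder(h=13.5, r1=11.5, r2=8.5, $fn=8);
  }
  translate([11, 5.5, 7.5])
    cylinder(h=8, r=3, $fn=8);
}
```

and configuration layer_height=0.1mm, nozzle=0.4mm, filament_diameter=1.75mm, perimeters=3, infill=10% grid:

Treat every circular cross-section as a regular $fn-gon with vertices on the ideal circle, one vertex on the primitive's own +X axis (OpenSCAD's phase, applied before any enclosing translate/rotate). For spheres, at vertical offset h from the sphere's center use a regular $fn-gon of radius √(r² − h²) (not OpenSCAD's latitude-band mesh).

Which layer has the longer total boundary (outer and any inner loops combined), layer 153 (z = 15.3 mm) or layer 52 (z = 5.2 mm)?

layer 153 (z = 15.3 mm)

Layer 153 (z = 15.3): the cone contributes a regular 8-gon of circumradius 4.827 (interpolated between r1=9 and r2=4.5 at t=0.927) (perimeter = 2·8·4.827·sin(180°/8) = 29.56 mm); the r=7 sphere at (3.5, 7) contributes a regular 8-gon of circumradius √(7²−3.7²) = 5.942 (perimeter = 2·8·5.942·sin(180°/8) = 36.38 mm); the sphere at (15, -1): section is a regular 8-gon, circumradius = √(r²−h²) = √(7.5²−0.2²) = 7.497 (perimeter = 2·8·7.497·sin(180°/8) = 45.91 mm); the cone at (4, 11) (r1=11.5→r2=8.5) has section circumradius 8.878 here — a regular 8-gon (perimeter = 2·8·8.878·sin(180°/8) = 54.36 mm); Taking the union: the regions partially overlap (shared area 101.12 mm²), so the edge portions inside another operand are dropped and the merged outline is re-measured after clipping — boundary = 117.15 mm; the cylinder at (11, 5.5): section is a regular 8-gon, circumradius r=3 (perimeter = 2·8·3.000·sin(180°/8) = 18.37 mm); Subtracting the remaining from the first: starting from the result so far, the r=3 cylinder at (11, 5.5) partially overlaps it — only the 18.16 mm² overlap (of its 25.46 mm²) is removed, clipping the outline — boundary = 119.96 mm. So its perimeter = 119.96 mm. Layer 52 (z = 5.2): the cone contributes a regular 8-gon of circumradius 7.582 (interpolated between r1=9 and r2=4.5 at t=0.315) (perimeter = 2·8·7.582·sin(180°/8) = 46.42 mm); the sphere at (3.5, 7) is not intersected at this z (|z−center|=13.800 > r=7); the sphere at (15, -1) is absent (|z−center|=10.300 > r=7.5); the cone at (4, 11) (r1=11.5→r2=8.5) has section circumradius 11.122 here — a regular 8-gon (perimeter = 2·8·11.122·sin(180°/8) = 68.10 mm); Taking the union: the regions partially overlap (shared area 54.55 mm²), so the edge portions inside another operand are dropped and the merged outline is re-measured after clipping — boundary = 84.41 mm; the cylinder at (11, 5.5) does not reach this height (z outside [7.5, 15.5]); After the difference (first − rest): none of the subtracted shapes is present at this height, so the result so far is unchanged — boundary = 84.41 mm. So its perimeter = 84.41 mm. Layer 153 is larger (119.96 vs 84.41 mm).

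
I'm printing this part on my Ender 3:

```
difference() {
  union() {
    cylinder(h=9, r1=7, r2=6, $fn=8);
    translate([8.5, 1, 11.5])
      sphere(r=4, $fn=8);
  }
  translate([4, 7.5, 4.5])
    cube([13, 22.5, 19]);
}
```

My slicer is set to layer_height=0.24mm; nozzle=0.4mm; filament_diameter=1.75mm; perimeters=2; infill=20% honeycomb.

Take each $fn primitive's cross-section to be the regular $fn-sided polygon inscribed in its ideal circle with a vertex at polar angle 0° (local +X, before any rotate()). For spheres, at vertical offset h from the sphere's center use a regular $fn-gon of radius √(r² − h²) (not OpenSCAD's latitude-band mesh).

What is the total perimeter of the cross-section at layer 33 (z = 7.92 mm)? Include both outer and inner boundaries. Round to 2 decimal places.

At z = 7.92 mm: the cone: at t=0.880 of its height the radius interpolates to r₁+(r₂−r₁)t = 6.120, giving a regular 8-gon of that circumradius (perimeter = 2·8·6.120·sin(180°/8) = 37.47 mm); the sphere at (8.5, 1): section is a regular 8-gon, circumradius = √(r²−h²) = √(4²−3.58²) = 1.784 (perimeter = 2·8·1.784·sin(180°/8) = 10.92 mm); Taking the union: the 2 present regions are separate (no shared area or edge), so areas and boundary lengths simply add and each stays a separate island — boundary = 48.40 mm; the cube at (4, 7.5) is present — its section is the full 13×22.5 rectangle (perimeter 71.00 mm); Subtracting the remaining from the first: starting from the result so far, the 13×22.5 cube at (4, 7.5) misses the remaining region (no effect) — boundary = 48.40 mm. Overall, the cross-section has 2 separate islands. Total boundary length (outer) = 48.40 mm.

48.40 mm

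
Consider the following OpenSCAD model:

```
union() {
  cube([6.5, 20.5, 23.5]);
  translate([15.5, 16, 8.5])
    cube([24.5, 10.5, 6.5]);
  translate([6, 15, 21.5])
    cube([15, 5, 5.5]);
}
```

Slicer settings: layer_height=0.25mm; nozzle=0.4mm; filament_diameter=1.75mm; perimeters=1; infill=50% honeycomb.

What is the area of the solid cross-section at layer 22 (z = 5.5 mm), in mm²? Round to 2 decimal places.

At z = 5.5 mm: the cube (footprint 6.5×20.5) is included at this height (area 133.25 mm²); the cube at (15.5, 16) is absent (z outside [8.5, 15]); the cube at (6, 15) does not reach this height (z outside [21.5, 27]); Merging all regions: only the 6.5×20.5 cube is present, so the union is just that shape — area = 133.25 mm². Overall, the cross-section is a single solid region. Net area = 133.25 mm².

133.25 mm²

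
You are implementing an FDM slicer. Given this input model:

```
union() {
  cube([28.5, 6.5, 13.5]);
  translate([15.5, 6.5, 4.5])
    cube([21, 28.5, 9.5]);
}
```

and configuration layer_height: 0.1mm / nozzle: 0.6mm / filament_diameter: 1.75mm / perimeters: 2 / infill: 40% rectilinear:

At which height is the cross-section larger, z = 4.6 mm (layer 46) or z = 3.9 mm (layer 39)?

Layer 46 (z = 4.6): the cube (footprint 28.5×6.5) is included at this height (area 185.25 mm²); the cube at (15.5, 6.5) (footprint 21×28.5) is included at this height (area 598.50 mm²); Combining (union): the 2 present regions share edge segments without overlapping in area, so areas simply add but the touching pieces fuse into one outline (the shared edge portions become interior and drop out of the boundary) — area = 783.75 mm². So its area = 783.75 mm². Layer 39 (z = 3.9): the 28.5×6.5 cube contributes its full rectangle (area 185.25 mm²); the cube at (15.5, 6.5) does not reach this height (z outside [4.5, 14]); Merging all regions: only the 28.5×6.5 cube is present, so the union is just that shape — area = 185.25 mm². So its area = 185.25 mm². Layer 46 is larger (783.75 vs 185.25 mm²).

layer 46 (z = 4.6 mm)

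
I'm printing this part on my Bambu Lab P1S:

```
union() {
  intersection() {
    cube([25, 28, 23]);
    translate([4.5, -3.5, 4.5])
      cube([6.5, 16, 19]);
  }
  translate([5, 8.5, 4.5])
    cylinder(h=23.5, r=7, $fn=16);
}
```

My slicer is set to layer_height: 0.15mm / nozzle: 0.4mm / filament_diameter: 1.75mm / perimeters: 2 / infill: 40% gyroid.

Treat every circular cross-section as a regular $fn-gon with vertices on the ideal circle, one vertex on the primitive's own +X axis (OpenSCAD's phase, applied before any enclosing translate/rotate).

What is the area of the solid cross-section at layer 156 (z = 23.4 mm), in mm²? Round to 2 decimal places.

At z = 23.4 mm: the cube is absent (z outside [0, 23]); the 6.5×16 cube at (4.5, -3.5) contributes its full rectangle (area 104.00 mm²); Taking the intersection: at least one operand is absent at this height, so nothing remains; the r=7 cylinder at (5, 8.5) gives a regular 16-gon of circumradius 7 (constant along its height) (area = (16/2)·7.000²·sin(360°/16) = 150.01 mm²); Merging all regions: only the r=7 cylinder at (5, 8.5) is present, so the union is just that shape — area = 150.01 mm². Overall, the cross-section is a single solid region. Net area = 150.01 mm².

150.01 mm²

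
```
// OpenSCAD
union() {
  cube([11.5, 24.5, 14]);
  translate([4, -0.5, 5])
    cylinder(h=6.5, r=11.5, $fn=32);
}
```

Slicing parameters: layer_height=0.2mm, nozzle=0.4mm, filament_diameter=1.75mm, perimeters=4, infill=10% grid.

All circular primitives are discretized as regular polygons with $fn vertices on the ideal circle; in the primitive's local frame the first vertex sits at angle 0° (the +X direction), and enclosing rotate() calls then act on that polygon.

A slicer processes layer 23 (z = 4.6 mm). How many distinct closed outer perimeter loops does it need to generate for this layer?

At z = 4.6 mm: the cube (footprint 11.5×24.5) is included at this height; the cylinder at (4, -0.5) is not intersected at this z (z outside [5, 11.5]); Merging all regions: only the 11.5×24.5 cube is present, so the union is just that shape — 1 connected region. The result has 1 disconnected region.

1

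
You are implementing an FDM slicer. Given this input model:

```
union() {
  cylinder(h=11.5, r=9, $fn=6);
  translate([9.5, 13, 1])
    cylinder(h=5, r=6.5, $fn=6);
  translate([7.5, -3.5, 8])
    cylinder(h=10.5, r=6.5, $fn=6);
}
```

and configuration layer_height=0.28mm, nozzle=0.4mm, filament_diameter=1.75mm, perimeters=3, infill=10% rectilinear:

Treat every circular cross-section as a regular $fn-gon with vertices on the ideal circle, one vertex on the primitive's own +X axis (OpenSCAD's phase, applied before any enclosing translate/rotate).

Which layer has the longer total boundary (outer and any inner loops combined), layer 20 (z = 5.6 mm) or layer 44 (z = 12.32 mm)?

Layer 20 (z = 5.6): the r=9 cylinder gives a regular 6-gon of circumradius 9 (constant along its height) (perimeter = 2·6·9.000·sin(180°/6) = 54.00 mm); the r=6.5 cylinder at (9.5, 13) contributes a regular 6-gon of circumradius 6.5 (perimeter = 2·6·6.500·sin(180°/6) = 39.00 mm); the cylinder at (7.5, -3.5) does not reach this height (z outside [8, 18.5]); Combining (union): the 2 present regions are separate (no shared area or edge), so areas and boundary lengths simply add and each stays a separate island — boundary = 93.00 mm. So its perimeter = 93.00 mm. Layer 44 (z = 12.32): the cylinder does not reach this height (z outside [0, 11.5]); the cylinder at (9.5, 13) is absent (z outside [1, 6]); the cylinder at (7.5, -3.5): section is a regular 6-gon, circumradius r=6.5 (perimeter = 2·6·6.500·sin(180°/6) = 39.00 mm); Merging all regions: only the r=6.5 cylinder at (7.5, -3.5) is present, so the union is just that shape — boundary = 39.00 mm. So its perimeter = 39.00 mm. Layer 20 is larger (93.00 vs 39.00 mm).

layer 20 (z = 5.6 mm)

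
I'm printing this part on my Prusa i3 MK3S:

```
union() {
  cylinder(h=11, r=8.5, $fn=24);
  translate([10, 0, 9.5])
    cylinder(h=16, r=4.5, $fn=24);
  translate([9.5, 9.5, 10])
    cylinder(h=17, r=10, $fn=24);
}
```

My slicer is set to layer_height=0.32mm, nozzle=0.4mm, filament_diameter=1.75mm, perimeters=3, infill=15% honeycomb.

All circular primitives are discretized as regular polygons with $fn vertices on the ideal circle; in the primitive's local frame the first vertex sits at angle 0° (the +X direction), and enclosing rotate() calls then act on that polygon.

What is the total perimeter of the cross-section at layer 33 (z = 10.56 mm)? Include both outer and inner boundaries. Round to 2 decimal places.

At z = 10.56 mm: the r=8.5 cylinder gives a regular 24-gon of circumradius 8.5 (constant along its height) (perimeter = 2·24·8.500·sin(180°/24) = 53.25 mm); the r=4.5 cylinder at (10, 0) contributes a regular 24-gon of circumradius 4.5 (perimeter = 2·24·4.500·sin(180°/24) = 28.19 mm); the cylinder at (9.5, 9.5): section is a regular 24-gon, circumradius r=10 (perimeter = 2·24·10.000·sin(180°/24) = 62.65 mm); Merging all regions: the regions partially overlap (shared area 82.21 mm²), so the edge portions inside another operand are dropped and the merged outline is re-measured after clipping — boundary = 89.04 mm. Overall, the cross-section is a single solid region. Total boundary length (outer) = 89.04 mm.

89.04 mm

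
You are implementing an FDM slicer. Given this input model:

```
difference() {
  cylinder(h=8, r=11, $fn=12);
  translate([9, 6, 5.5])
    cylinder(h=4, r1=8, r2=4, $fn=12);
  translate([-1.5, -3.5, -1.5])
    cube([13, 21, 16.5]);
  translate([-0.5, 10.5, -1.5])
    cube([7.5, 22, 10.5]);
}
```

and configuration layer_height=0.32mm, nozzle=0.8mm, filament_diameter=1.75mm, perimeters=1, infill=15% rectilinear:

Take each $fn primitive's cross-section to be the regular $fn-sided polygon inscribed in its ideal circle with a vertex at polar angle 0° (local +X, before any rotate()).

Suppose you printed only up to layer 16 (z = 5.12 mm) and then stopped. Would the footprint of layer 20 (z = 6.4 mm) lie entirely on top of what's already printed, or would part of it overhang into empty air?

entirely on top

Compare the two slices. At z = 5.12: the r=11 cylinder gives a regular 12-gon of circumradius 11 (constant along its height) (area = (12/2)·11.000²·sin(360°/12) = 363.00 mm²); the cone at (9, 6) is not intersected at this z (z outside [5.5, 9.5]); the cube at (-1.5, -3.5) (footprint 13×21) is included at this height (area 273.00 mm²); the cube at (-0.5, 10.5) (footprint 7.5×22) is included at this height (area 165.00 mm²); After the difference (first − rest): starting from the r=11 cylinder (363.00 mm²), the 13×21 cube at (-1.5, -3.5) partially overlaps it — only the 149.06 mm² overlap (of its 273.00 mm²) is removed, clipping the outline; the 7.5×22 cube at (-0.5, 10.5) misses the remaining region (no effect) — area = 213.94 mm². At z = 6.4: the r=11 cylinder contributes a regular 12-gon of circumradius 11 (area = (12/2)·11.000²·sin(360°/12) = 363.00 mm²); the cone at (9, 6) (r1=8→r2=4) has section circumradius 7.100 here — a regular 12-gon (area = (12/2)·7.100²·sin(360°/12) = 151.23 mm²); the cube at (-1.5, -3.5) is present — its section is the full 13×21 rectangle (area 273.00 mm²); the 7.5×22 cube at (-0.5, 10.5) contributes its full rectangle (area 165.00 mm²); After the difference (first − rest): starting from the r=11 cylinder (363.00 mm²), the cone at (9, 6) partially overlaps it — only the 64.51 mm² overlap (of its 151.23 mm²) is removed, clipping the outline; the 13×21 cube at (-1.5, -3.5) partially overlaps it — only the 84.55 mm² overlap (of its 273.00 mm²) is removed, clipping the outline; the 7.5×22 cube at (-0.5, 10.5) misses the remaining region (no effect) — area = 213.94 mm². Checking containment: the cross-section at z = 6.4 is a subset of the cross-section at z = 5.12.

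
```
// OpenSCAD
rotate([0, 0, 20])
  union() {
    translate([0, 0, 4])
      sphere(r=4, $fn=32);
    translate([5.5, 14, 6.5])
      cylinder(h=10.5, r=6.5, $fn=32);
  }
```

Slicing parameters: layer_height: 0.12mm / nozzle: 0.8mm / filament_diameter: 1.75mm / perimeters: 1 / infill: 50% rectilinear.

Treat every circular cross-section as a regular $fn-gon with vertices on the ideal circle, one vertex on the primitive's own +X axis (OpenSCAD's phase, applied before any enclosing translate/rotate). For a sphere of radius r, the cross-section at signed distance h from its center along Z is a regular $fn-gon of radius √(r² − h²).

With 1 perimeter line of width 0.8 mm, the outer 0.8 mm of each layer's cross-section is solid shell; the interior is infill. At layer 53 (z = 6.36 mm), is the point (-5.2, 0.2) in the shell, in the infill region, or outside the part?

outside

At z = 6.36 mm: the r=4 sphere contributes a regular 32-gon of circumradius √(4²−2.36²) = 3.230; the cylinder at (5.5, 14) is not intersected at this z (z outside [6.5, 17]); Taking the union: only the r=4 sphere is present, so the union is just that shape — 1 connected region; (whole slice rotated 20° about Z — lengths, areas and connectivity unchanged). Overall, the cross-section is a single solid region. Undo the 20° rotation: the query point maps to (-4.818, 1.966) in the un-rotated model frame. The nearest boundary edge runs (-2.69, 1.79)→(-2.98, 1.24); distance from the point to it = 1.97 mm. The point is not inside any of the regions above, so it lies outside the cross-section (1.97 mm from the nearest boundary).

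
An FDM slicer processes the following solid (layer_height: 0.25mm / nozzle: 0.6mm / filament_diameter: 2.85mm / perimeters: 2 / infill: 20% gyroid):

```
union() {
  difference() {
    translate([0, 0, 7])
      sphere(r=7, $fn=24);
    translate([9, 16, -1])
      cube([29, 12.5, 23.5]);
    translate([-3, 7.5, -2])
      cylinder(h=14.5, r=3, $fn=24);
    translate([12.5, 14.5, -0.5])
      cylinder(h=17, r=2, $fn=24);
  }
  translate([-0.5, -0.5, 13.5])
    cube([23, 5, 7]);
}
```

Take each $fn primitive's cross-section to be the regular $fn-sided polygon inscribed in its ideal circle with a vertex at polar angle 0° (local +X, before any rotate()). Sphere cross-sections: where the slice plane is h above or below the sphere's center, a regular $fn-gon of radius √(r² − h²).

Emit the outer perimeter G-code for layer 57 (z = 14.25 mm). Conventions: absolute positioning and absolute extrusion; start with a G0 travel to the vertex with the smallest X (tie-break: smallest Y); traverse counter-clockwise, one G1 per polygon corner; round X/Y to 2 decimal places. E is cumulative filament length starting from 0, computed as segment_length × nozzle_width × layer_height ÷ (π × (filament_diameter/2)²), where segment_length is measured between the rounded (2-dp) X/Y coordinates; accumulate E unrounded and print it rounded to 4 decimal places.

G0 X-0.50 Y-0.50 Z14.25
G1 X22.50 Y-0.50 E0.5408
G1 X22.50 Y4.50 E0.6584
G1 X-0.50 Y4.50 E1.1992
G1 X-0.50 Y-0.50 E1.3167

At z = 14.25 mm: the sphere does not reach this height (|z−center|=7.250 > r=7); the 29×12.5 cube at (9, 16) contributes its full rectangle; the cylinder at (-3, 7.5) is absent (z outside [-2, 12.5]); the cylinder at (12.5, 14.5): section is a regular 24-gon, circumradius r=2; Subtracting the remaining from the first: the first operand is absent here, so nothing remains; the cube at (-0.5, -0.5) is present — its section is the full 23×5 rectangle; Taking the union: only the 23×5 cube at (-0.5, -0.5) is present, so the union is just that shape — 1 connected region. The outline is a single polygon with 4 vertices. Extrusion per mm of travel: 0.6 × 0.25 / (π × 1.425²) = 0.023513. Accumulating E over each segment gives final E = 1.3167.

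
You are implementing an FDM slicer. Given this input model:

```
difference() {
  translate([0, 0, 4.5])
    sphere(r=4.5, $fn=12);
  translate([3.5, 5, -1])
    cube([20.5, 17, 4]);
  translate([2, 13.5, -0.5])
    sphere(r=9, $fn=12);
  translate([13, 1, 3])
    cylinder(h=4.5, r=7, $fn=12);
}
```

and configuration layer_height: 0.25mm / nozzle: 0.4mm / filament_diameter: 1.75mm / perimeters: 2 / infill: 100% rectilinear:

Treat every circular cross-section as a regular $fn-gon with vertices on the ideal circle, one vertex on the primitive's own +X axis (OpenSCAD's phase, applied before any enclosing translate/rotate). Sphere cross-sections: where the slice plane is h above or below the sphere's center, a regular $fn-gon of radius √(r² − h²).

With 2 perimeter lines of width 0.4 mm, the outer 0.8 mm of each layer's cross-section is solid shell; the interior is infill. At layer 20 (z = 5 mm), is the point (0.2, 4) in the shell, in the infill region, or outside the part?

shell

At z = 5 mm: the r=4.5 sphere slices to a regular 12-gon of circumradius 4.472 (√(r²−h²) with h=0.5 from center); the cube at (3.5, 5) does not reach this height (z outside [-1, 3]); the r=9 sphere at (2, 13.5) contributes a regular 12-gon of circumradius √(9²−5.5²) = 7.124; the cylinder at (13, 1): section is a regular 12-gon, circumradius r=7; Subtracting the remaining from the first: starting from the r=4.5 sphere, the r=9 sphere at (2, 13.5) misses the remaining region (no effect); the r=7 cylinder at (13, 1) misses the remaining region (no effect) — 1 connected region. Overall, the cross-section is a single solid region. The nearest boundary edge runs (0.00, 4.47)→(2.24, 3.87); distance from the point to it = 0.40 mm. The point is inside the cross-section, 0.40 mm from the nearest boundary — within the 0.8 mm shell band (2 × 0.4).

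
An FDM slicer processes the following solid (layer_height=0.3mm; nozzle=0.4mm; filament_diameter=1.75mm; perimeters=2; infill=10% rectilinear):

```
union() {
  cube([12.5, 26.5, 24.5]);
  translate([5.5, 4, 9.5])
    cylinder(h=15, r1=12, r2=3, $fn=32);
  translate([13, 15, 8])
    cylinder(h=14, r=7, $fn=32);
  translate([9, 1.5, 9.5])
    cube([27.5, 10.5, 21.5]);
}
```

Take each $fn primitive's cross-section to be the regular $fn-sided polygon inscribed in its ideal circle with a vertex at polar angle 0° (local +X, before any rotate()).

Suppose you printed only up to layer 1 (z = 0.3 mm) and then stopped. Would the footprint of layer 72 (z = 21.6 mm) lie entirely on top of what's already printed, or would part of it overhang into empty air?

part overhangs

Compare the two slices. At z = 0.3: the cube is present — its section is the full 12.5×26.5 rectangle (area 331.25 mm²); the cone at (5.5, 4) is absent (z outside [9.5, 24.5]); the cylinder at (13, 15) is not intersected at this z (z outside [8, 22]); the cube at (9, 1.5) is absent (z outside [9.5, 31]); Merging all regions: only the 12.5×26.5 cube is present, so the union is just that shape — area = 331.25 mm². At z = 21.6: the cube is present — its section is the full 12.5×26.5 rectangle (area 331.25 mm²); the cone at (5.5, 4) contributes a regular 32-gon of circumradius 4.740 (interpolated between r1=12 and r2=3 at t=0.807) (area = (32/2)·4.740²·sin(360°/32) = 70.13 mm²); the cylinder at (13, 15): section is a regular 32-gon, circumradius r=7 (area = (32/2)·7.000²·sin(360°/32) = 152.95 mm²); the 27.5×10.5 cube at (9, 1.5) contributes its full rectangle (area 288.75 mm²); Taking the union: the regions partially overlap — summed areas 843.08 mm² minus the doubly-counted overlap 193.87 mm² gives 649.21 mm² — area = 649.21 mm². Checking containment: at z = 21.6 the cross-section extends beyond the z = 0.3 cross-section by about 317.96 mm².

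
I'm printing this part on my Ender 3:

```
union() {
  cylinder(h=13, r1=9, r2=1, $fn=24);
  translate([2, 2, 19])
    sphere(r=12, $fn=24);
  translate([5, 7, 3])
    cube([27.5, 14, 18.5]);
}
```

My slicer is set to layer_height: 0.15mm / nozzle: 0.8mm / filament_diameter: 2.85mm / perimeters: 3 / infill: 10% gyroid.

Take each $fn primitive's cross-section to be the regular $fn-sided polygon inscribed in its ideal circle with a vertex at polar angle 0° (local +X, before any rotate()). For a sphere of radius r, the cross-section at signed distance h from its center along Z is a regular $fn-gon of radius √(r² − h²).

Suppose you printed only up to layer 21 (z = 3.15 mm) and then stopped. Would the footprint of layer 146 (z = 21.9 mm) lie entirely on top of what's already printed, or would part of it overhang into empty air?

part overhangs

Compare the two slices. At z = 3.15: the cone contributes a regular 24-gon of circumradius 7.062 (interpolated between r1=9 and r2=1 at t=0.242) (area = (24/2)·7.062²·sin(360°/24) = 154.87 mm²); the sphere at (2, 2) is absent (|z−center|=15.850 > r=12); the cube at (5, 7) (footprint 27.5×14) is included at this height (area 385.00 mm²); Combining (union): the 2 present regions are separate (no shared area or edge), so areas and boundary lengths simply add and each stays a separate island — area = 539.87 mm². At z = 21.9: the cone is not intersected at this z (z outside [0, 13]); the sphere at (2, 2): section is a regular 24-gon, circumradius = √(r²−h²) = √(12²−2.9²) = 11.644 (area = (24/2)·11.644²·sin(360°/24) = 421.12 mm²); the cube at (5, 7) is not intersected at this z (z outside [3, 21.5]); Taking the union: only the r=12 sphere at (2, 2) is present, so the union is just that shape — area = 421.12 mm². Checking containment: at z = 21.9 the cross-section extends beyond the z = 3.15 cross-section by about 236.33 mm².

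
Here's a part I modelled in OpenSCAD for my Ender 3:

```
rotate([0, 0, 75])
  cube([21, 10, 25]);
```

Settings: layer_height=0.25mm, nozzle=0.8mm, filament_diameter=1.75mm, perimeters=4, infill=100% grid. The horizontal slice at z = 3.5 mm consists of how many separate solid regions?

At z = 3.5 mm: the cube (footprint 21×10) is included at this height; (whole slice rotated 75° about Z — lengths, areas and connectivity unchanged). The result has 1 disconnected region.

1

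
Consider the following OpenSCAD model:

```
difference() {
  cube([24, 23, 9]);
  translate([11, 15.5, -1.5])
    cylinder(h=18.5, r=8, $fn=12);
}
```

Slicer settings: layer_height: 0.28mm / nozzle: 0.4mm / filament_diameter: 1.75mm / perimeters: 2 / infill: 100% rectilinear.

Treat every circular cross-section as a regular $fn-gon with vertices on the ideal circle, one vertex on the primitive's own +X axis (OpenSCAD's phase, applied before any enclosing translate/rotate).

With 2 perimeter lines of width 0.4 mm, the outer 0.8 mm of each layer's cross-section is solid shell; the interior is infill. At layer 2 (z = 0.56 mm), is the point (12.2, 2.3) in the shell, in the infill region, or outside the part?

At z = 0.56 mm: the cube is present — its section is the full 24×23 rectangle; the r=8 cylinder at (11, 15.5) contributes a regular 12-gon of circumradius 8; Taking the first minus the rest: starting from the 24×23 cube, the r=8 cylinder at (11, 15.5) partially overlaps it — only the 191.07 mm² overlap (of its 192.00 mm²) is removed, clipping the outline — 1 connected region. Overall, the cross-section is a single solid region. The nearest boundary edge runs (24.00, 0.00)→(0.00, 0.00); distance from the point to it = 2.30 mm. The point is inside the cross-section and 2.30 mm from the nearest boundary — more than the 0.8 mm shell width (2 × 0.4), so it's in the infill interior.

infill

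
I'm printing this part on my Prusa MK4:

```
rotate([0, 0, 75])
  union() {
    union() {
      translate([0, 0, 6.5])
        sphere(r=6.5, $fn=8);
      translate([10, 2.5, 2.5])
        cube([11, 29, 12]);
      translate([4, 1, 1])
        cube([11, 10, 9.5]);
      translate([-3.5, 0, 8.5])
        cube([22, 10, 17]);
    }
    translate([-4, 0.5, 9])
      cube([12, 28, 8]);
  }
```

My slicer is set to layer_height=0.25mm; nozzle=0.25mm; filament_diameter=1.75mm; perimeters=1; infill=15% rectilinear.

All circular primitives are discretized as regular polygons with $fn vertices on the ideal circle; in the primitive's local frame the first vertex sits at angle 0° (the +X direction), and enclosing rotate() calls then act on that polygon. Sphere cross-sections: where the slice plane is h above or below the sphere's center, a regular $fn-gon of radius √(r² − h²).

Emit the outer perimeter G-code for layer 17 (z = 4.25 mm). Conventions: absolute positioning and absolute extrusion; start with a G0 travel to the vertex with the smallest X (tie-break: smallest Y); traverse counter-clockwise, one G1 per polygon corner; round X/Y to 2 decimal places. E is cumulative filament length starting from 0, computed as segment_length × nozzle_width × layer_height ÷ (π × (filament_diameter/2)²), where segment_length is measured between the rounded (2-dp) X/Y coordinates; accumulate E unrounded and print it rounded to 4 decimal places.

At z = 4.25 mm: the r=6.5 sphere contributes a regular 8-gon of circumradius √(6.5²−2.25²) = 6.098; the 11×29 cube at (10, 2.5) contributes its full rectangle; the 11×10 cube at (4, 1) contributes its full rectangle; the cube at (-3.5, 0) does not reach this height (z outside [8.5, 25.5]); Merging all regions: the regions partially overlap (shared area 45.83 mm²), so overlapping operands fuse into one piece — 1 connected region; the cube at (-4, 0.5) is not intersected at this z (z outside [9, 17]); Taking the union: only that combined region is present, so the union is just that shape — 1 connected region; (rotated 75° about Z; rotation is an isometry so areas/perimeters/island counts are preserved). The outline is a single polygon with 16 vertices. Extrusion per mm of travel: 0.25 × 0.25 / (π × 0.875²) = 0.025984. Accumulating E over each segment gives final E = 3.2037.

G0 X-27.84 Y17.81 Z4.25
G1 X-8.04 Y12.51 E0.5326
G1 X-9.59 Y6.71 E0.6886
G1 X-3.25 Y5.01 E0.8592
G1 X-5.89 Y1.58 E0.9716
G1 X-5.28 Y-3.05 E1.0930
G1 X-1.58 Y-5.89 E1.2142
G1 X3.05 Y-5.28 E1.3355
G1 X5.89 Y-1.58 E1.4567
G1 X5.28 Y3.05 E1.5781
G1 X1.58 Y5.89 E1.6993
G1 X0.51 Y5.75 E1.7273
G1 X2.92 Y14.75 E1.9694
G1 X1.47 Y15.14 E2.0084
G1 X3.02 Y20.93 E2.1642
G1 X-24.99 Y28.44 E2.9177
G1 X-27.84 Y17.81 E3.2037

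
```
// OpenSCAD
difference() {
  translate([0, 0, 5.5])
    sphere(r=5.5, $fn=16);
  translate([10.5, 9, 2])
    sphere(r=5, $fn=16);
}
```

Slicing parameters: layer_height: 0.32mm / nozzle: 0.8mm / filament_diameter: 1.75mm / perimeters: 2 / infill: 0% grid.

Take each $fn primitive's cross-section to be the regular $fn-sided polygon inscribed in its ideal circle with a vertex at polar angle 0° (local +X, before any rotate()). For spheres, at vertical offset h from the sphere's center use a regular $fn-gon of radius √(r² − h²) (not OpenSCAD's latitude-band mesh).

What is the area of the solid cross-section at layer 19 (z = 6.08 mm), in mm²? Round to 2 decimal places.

91.58 mm²

At z = 6.08 mm: the sphere: section is a regular 16-gon, circumradius = √(r²−h²) = √(5.5²−0.58²) = 5.469 (area = (16/2)·5.469²·sin(360°/16) = 91.58 mm²); the r=5 sphere at (10.5, 9) contributes a regular 16-gon of circumradius √(5²−4.08²) = 2.890 (area = (16/2)·2.890²·sin(360°/16) = 25.57 mm²); Subtracting the remaining from the first: starting from the r=5.5 sphere (91.58 mm²), the r=5 sphere at (10.5, 9) misses the remaining region (no effect) — area = 91.58 mm². Overall, the cross-section is a single solid region. Net area = 91.58 mm².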